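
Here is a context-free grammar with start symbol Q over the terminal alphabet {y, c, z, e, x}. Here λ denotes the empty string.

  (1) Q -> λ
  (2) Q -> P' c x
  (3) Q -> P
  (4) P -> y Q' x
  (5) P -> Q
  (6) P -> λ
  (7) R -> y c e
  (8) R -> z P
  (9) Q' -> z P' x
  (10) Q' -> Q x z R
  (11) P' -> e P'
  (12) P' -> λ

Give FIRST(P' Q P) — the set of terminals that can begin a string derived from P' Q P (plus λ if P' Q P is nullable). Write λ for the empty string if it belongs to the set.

{λ, c, e, y}

FIRST(R): from R->y c e we get {y}; from R->z P we get {z}. So FIRST(R) = {y, z}.
FIRST(P'): from P'->e P' we get {e}; from P'->λ we get {λ}. So FIRST(P') = {λ, e}.
FIRST(Q): from Q->λ we get {λ}; from Q->P' c x we get {c, e}; from Q->P we get {λ, c, e, y}. So FIRST(Q) = {λ, c, e, y}.
FIRST(P): from P->y Q' x we get {y}; from P->Q we get {λ, c, e, y}; from P->λ we get {λ}. So FIRST(P) = {λ, c, e, y}.
FIRST(Q'): from Q'->z P' x we get {z}; from Q'->Q x z R we get {c, e, x, y}. So FIRST(Q') = {c, e, x, y, z}.
FIRST(P' Q P): take FIRST of each symbol in turn, carrying on past any symbol whose FIRST contains λ; result {λ, c, e, y}.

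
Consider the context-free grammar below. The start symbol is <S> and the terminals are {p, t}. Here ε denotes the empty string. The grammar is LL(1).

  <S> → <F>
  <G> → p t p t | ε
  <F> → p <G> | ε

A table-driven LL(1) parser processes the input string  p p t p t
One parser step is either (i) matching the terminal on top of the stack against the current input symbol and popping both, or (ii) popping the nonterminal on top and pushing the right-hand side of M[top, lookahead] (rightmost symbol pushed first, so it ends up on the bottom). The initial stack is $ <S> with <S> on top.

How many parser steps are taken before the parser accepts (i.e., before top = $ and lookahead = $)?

8

step 1: stack=$ <S>  input=p p t p t $  — expand <S> → <F>
step 2: stack=$ <F>  input=p p t p t $  — expand <F> → p <G>
step 3: stack=$ <G> p  input=p p t p t $  — match p
step 4: stack=$ <G>  input=p t p t $  — expand <G> → p t p t
step 5: stack=$ t p t p  input=p t p t $  — match p
step 6: stack=$ t p t  input=t p t $  — match t
step 7: stack=$ t p  input=p t $  — match p
step 8: stack=$ t  input=t $  — match t
Accept reached after 8 steps.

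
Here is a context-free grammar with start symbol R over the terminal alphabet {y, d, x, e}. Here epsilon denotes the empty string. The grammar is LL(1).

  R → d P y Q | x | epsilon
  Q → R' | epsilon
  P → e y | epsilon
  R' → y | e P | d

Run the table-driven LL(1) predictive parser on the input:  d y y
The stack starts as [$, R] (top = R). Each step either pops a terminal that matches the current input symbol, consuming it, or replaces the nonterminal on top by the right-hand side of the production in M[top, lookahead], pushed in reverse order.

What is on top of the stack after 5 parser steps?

step 1: stack=$ R  input=d y y $  — expand R → d P y Q
step 2: stack=$ Q y P d  input=d y y $  — match d
step 3: stack=$ Q y P  input=y y $  — expand P → epsilon
step 4: stack=$ Q y  input=y y $  — match y
step 5: stack=$ Q  input=y $  — expand Q → R'
Stack after step 5: $ R' (top = R').

R'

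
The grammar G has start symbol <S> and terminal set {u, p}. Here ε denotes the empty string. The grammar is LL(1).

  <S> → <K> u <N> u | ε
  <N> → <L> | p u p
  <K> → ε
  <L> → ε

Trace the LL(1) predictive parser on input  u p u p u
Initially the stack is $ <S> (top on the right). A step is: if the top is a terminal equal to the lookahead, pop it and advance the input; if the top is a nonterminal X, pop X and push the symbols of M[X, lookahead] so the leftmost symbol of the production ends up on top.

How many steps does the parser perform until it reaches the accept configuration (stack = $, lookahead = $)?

8

     Stack          Input        Action
  1  $ <S>          u p u p u $  expand <S> → <K> u <N> u
  2  $ u <N> u <K>  u p u p u $  expand <K> → ε
  3  $ u <N> u      u p u p u $  match u
  4  $ u <N>        p u p u $    expand <N> → p u p
  5  $ u p u p      p u p u $    match p
  6  $ u p u        u p u $      match u
  7  $ u p          p u $        match p
  8  $ u            u $          match u
Accept reached after 8 steps.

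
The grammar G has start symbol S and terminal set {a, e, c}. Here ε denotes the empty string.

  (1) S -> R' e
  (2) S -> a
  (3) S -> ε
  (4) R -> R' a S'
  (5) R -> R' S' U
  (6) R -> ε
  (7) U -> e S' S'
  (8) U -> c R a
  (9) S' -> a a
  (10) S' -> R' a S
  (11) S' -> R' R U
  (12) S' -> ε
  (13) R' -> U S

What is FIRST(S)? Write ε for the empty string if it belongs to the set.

FIRST(U): from U->e S' S' we get {e}; from U->c R a we get {c}. So FIRST(U) = {c, e}.
FIRST(R'): from R'->U S we get {c, e}. So FIRST(R') = {c, e}.
FIRST(S): from S->R' e we get {c, e}; from S->a we get {a}; from S->ε we get {ε}. So FIRST(S) = {ε, a, c, e}.
FIRST(R): from R->R' a S' we get {c, e}; from R->R' S' U we get {c, e}; from R->ε we get {ε}. So FIRST(R) = {ε, c, e}.
FIRST(S'): from S'->a a we get {a}; from S'->R' a S we get {c, e}; from S'->R' R U we get {c, e}; from S'->ε we get {ε}. So FIRST(S') = {ε, a, c, e}.

{ε, a, c, e}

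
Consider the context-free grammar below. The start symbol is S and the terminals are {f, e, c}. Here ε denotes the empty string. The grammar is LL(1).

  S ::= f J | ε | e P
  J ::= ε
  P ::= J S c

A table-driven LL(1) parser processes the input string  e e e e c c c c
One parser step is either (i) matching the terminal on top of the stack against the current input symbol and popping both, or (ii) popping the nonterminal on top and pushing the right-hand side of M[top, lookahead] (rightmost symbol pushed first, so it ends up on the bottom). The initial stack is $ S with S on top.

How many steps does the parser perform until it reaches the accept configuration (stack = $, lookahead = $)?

      Stack          Input              Action
   1  $ S            e e e e c c c c $  expand S ::= e P
   2  $ P e          e e e e c c c c $  match e
   3  $ P            e e e c c c c $    expand P ::= J S c
   4  $ c S J        e e e c c c c $    expand J ::= ε
   5  $ c S          e e e c c c c $    expand S ::= e P
   6  $ c P e        e e e c c c c $    match e
   7  $ c P          e e c c c c $      expand P ::= J S c
   8  $ c c S J      e e c c c c $      expand J ::= ε
   9  $ c c S        e e c c c c $      expand S ::= e P
  10  $ c c P e      e e c c c c $      match e
  11  $ c c P        e c c c c $        expand P ::= J S c
  12  $ c c c S J    e c c c c $        expand J ::= ε
  13  $ c c c S      e c c c c $        expand S ::= e P
  14  $ c c c P e    e c c c c $        match e
  15  $ c c c P      c c c c $          expand P ::= J S c
  16  $ c c c c S J  c c c c $          expand J ::= ε
  17  $ c c c c S    c c c c $          expand S ::= ε
  18  $ c c c c      c c c c $          match c
  19  $ c c c        c c c $            match c
  20  $ c c          c c $              match c
  21  $ c            c $                match c
Accept reached after 21 steps.

21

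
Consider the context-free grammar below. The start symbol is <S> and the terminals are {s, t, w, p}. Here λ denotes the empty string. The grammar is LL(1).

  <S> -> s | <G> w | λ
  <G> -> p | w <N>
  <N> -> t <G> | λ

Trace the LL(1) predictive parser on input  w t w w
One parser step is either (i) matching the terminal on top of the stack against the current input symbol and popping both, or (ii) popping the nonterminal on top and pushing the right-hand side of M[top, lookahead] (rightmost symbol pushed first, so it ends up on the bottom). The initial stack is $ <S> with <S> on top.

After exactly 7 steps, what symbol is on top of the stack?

<N>

     Stack      Input      Action
  1  $ <S>      w t w w $  expand <S> -> <G> w
  2  $ w <G>    w t w w $  expand <G> -> w <N>
  3  $ w <N> w  w t w w $  match w
  4  $ w <N>    t w w $    expand <N> -> t <G>
  5  $ w <G> t  t w w $    match t
  6  $ w <G>    w w $      expand <G> -> w <N>
  7  $ w <N> w  w w $      match w
Stack after step 7: $ w <N> (top = <N>).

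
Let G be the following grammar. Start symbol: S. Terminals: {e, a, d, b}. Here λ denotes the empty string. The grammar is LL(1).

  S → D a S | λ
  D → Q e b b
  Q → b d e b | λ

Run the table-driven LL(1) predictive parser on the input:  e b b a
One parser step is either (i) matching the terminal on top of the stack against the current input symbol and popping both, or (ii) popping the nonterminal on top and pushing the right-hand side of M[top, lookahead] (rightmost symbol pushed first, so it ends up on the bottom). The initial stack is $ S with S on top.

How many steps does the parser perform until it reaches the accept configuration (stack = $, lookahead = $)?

step 1: stack=$ S  input=e b b a $  — expand S → D a S
step 2: stack=$ S a D  input=e b b a $  — expand D → Q e b b
step 3: stack=$ S a b b e Q  input=e b b a $  — expand Q → λ
step 4: stack=$ S a b b e  input=e b b a $  — match e
step 5: stack=$ S a b b  input=b b a $  — match b
step 6: stack=$ S a b  input=b a $  — match b
step 7: stack=$ S a  input=a $  — match a
step 8: stack=$ S  input=$  — expand S → λ
Accept reached after 8 steps.

8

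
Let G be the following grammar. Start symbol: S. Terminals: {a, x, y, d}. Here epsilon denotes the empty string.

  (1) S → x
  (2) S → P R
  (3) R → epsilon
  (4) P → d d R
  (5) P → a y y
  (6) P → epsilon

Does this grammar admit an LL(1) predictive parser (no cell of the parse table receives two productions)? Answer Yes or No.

Yes

FIRST(S) = {epsilon, a, d, x}
FIRST(R) = {epsilon}
FIRST(P) = {epsilon, a, d}
FOLLOW(S) = {$}
FOLLOW(R) = {$}
FOLLOW(P) = {$}
Each cell of M receives at most one production.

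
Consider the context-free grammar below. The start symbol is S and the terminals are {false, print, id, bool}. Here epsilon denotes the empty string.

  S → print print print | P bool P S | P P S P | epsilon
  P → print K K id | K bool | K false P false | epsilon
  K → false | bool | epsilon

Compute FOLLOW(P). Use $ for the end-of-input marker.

FIRST(K): from K→false we get {false}; from K→bool we get {bool}; from K→epsilon we get {epsilon}. So FIRST(K) = {epsilon, bool, false}.
FIRST(P): from P→print K K id we get {print}; from P→K bool we get {bool, false}; from P→K false P false we get {bool, false}; from P→epsilon we get {epsilon}. So FIRST(P) = {epsilon, bool, false, print}.
FIRST(S): from S→print print print we get {print}; from S→P bool P S we get {bool, false, print}; from S→P P S P we get {epsilon, bool, false, print}; from S→epsilon we get {epsilon}. So FIRST(S) = {epsilon, bool, false, print}.
FOLLOW(S) includes $ since S is the start symbol.
FOLLOW(S): in S→P bool P S, the suffix after S is empty (adds nothing new); in S→P P S P, S is followed by P with FIRST {epsilon, bool, false, print}; in S→P P S P, the suffix after S is nullable (adds nothing new). Thus FOLLOW(S) = {$, bool, false, print}.
FOLLOW(P): in S→P bool P S (occurrence 1), P is followed by bool P S with FIRST {bool}; in S→P bool P S (occurrence 2), P is followed by S with FIRST {epsilon, bool, false, print}; in S→P bool P S (occurrence 2), the suffix after P is nullable, so FOLLOW(P) ⊇ FOLLOW(S) = {$, bool, false, print}; in S→P P S P (occurrence 1), P is followed by P S P with FIRST {epsilon, bool, false, print}; in S→P P S P (occurrence 1), the suffix after P is nullable, so FOLLOW(P) ⊇ FOLLOW(S) = {$, bool, false, print}; in S→P P S P (occurrence 2), P is followed by S P with FIRST {epsilon, bool, false, print}; in S→P P S P (occurrence 2), the suffix after P is nullable, so FOLLOW(P) ⊇ FOLLOW(S) = {$, bool, false, print}; in S→P P S P (occurrence 3), the suffix after P is empty, so FOLLOW(P) ⊇ FOLLOW(S) = {$, bool, false, print}; in P→K false P false, P is followed by false with FIRST {false}. Thus FOLLOW(P) = {$, bool, false, print}.
FOLLOW(K): in P→print K K id (occurrence 1), K is followed by K id with FIRST {bool, false, id}; in P→print K K id (occurrence 2), K is followed by id with FIRST {id}; in P→K bool, K is followed by bool with FIRST {bool}; in P→K false P false, K is followed by false P false with FIRST {false}. Thus FOLLOW(K) = {bool, false, id}.

{$, bool, false, print}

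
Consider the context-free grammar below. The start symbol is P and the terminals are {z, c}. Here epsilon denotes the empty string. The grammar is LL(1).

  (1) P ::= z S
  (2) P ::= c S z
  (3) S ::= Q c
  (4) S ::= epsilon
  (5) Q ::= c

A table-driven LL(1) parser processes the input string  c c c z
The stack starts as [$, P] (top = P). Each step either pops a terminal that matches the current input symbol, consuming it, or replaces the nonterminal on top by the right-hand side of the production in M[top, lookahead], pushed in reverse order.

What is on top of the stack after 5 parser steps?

step 1: stack=$ P  input=c c c z $  — expand P ::= c S z
step 2: stack=$ z S c  input=c c c z $  — match c
step 3: stack=$ z S  input=c c z $  — expand S ::= Q c
step 4: stack=$ z c Q  input=c c z $  — expand Q ::= c
step 5: stack=$ z c c  input=c c z $  — match c
Stack after step 5: $ z c (top = c).

c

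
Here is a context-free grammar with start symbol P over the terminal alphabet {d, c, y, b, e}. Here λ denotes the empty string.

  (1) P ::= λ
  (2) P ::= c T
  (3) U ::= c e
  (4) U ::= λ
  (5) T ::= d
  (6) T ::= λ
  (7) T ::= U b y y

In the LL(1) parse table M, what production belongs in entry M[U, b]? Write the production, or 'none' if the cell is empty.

U ::= λ

FIRST(P): from P::=λ we get {λ}; from P::=c T we get {c}. So FIRST(P) = {λ, c}.
FIRST(U): from U::=c e we get {c}; from U::=λ we get {λ}. So FIRST(U) = {λ, c}.
FIRST(T): from T::=d we get {d}; from T::=λ we get {λ}; from T::=U b y y we get {b, c}. So FIRST(T) = {λ, b, c, d}.
FOLLOW(P) includes $ since P is the start symbol.
FOLLOW(U): in T::=U b y y, U is followed by b y y with FIRST {b}. Thus FOLLOW(U) = {b}.
For U ::= c e: FIRST(c e) = {c}, so it goes in M[U, t] for t ∈ {c}.
For U ::= λ: FIRST(λ) = {λ}, so it goes in M[U, t] for t ∈ {}; since λ ∈ FIRST, also for every t ∈ FOLLOW(U) = {b}.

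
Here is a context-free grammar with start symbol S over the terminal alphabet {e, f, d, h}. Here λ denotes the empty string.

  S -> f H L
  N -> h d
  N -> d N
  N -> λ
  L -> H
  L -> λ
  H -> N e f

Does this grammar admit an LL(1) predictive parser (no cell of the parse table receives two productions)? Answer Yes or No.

FIRST(S) = {f}
FIRST(N) = {λ, d, h}
FIRST(L) = {λ, d, e, h}
FIRST(H) = {d, e, h}
FOLLOW(S) = {$}
FOLLOW(N) = {e}
FOLLOW(L) = {$}
FOLLOW(H) = {$, d, e, h}
Each cell of M receives at most one production.

Yes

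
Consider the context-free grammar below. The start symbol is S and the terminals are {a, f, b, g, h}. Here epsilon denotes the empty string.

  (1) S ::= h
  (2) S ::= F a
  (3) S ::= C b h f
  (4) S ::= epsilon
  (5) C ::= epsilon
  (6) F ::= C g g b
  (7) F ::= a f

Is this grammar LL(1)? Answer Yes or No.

FIRST(S) = {epsilon, a, b, g, h}
FIRST(C) = {epsilon}
FIRST(F) = {a, g}
FOLLOW(S) = {$}
FOLLOW(C) = {b, g}
FOLLOW(F) = {a}
Each cell of M receives at most one production.

Yes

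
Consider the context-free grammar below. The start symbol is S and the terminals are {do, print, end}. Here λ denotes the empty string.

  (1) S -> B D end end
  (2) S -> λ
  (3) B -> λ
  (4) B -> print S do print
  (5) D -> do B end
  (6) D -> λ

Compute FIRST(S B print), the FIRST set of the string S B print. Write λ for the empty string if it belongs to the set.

{do, end, print}

FIRST(B) = {λ, print}
FIRST(D) = {λ, do}
FIRST(S) = {λ, do, end, print}  (via B D end end)
FIRST(S B print): take FIRST of each symbol in turn, carrying on past any symbol whose FIRST contains λ; result {do, end, print}.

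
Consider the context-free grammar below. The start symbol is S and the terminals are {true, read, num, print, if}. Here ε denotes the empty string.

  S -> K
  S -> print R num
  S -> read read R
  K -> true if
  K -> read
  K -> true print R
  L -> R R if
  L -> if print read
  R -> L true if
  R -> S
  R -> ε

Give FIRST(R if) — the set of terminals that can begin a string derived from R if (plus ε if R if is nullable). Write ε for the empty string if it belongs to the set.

FIRST(K) = {read, true}
FIRST(S) = {print, read, true}  (via K)
FIRST(L) = {if, print, read, true}  (via R R if)
FIRST(R) = {ε, if, print, read, true}  (via L true if, S)
FIRST(R if): take FIRST of each symbol in turn, carrying on past any symbol whose FIRST contains ε; result {if, print, read, true}.

{if, print, read, true}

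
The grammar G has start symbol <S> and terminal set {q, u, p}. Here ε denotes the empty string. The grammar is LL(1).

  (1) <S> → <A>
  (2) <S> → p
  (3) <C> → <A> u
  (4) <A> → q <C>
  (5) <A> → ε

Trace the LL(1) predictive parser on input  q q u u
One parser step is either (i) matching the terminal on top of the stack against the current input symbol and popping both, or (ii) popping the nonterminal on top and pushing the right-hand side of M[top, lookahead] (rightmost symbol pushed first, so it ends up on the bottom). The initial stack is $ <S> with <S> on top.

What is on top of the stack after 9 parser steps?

step 1: stack=$ <S>  input=q q u u $  — expand <S> → <A>
step 2: stack=$ <A>  input=q q u u $  — expand <A> → q <C>
step 3: stack=$ <C> q  input=q q u u $  — match q
step 4: stack=$ <C>  input=q u u $  — expand <C> → <A> u
step 5: stack=$ u <A>  input=q u u $  — expand <A> → q <C>
step 6: stack=$ u <C> q  input=q u u $  — match q
step 7: stack=$ u <C>  input=u u $  — expand <C> → <A> u
step 8: stack=$ u u <A>  input=u u $  — expand <A> → ε
step 9: stack=$ u u  input=u u $  — match u
Stack after step 9: $ u (top = u).

u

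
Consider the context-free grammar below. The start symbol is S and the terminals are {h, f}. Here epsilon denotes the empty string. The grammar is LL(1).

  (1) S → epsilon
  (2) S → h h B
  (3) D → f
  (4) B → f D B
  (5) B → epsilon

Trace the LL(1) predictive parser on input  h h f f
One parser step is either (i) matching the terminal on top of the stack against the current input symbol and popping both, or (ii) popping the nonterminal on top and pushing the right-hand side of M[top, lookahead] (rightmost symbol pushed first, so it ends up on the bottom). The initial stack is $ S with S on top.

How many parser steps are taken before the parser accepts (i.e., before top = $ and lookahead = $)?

8

step 1: stack=$ S  input=h h f f $  — expand S → h h B
step 2: stack=$ B h h  input=h h f f $  — match h
step 3: stack=$ B h  input=h f f $  — match h
step 4: stack=$ B  input=f f $  — expand B → f D B
step 5: stack=$ B D f  input=f f $  — match f
step 6: stack=$ B D  input=f $  — expand D → f
step 7: stack=$ B f  input=f $  — match f
step 8: stack=$ B  input=$  — expand B → epsilon
Accept reached after 8 steps.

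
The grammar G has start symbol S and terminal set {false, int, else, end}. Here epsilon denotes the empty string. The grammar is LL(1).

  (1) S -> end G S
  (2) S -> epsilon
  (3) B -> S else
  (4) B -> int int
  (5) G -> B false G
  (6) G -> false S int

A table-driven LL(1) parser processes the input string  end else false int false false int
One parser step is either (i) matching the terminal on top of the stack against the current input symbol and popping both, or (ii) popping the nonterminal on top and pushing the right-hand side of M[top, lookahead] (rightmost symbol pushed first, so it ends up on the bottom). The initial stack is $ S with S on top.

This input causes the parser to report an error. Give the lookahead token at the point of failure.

step 1: stack=$ S  input=end else false int false false int $  — expand S -> end G S
step 2: stack=$ S G end  input=end else false int false false int $  — match end
step 3: stack=$ S G  input=else false int false false int $  — expand G -> B false G
step 4: stack=$ S G false B  input=else false int false false int $  — expand B -> S else
step 5: stack=$ S G false else S  input=else false int false false int $  — expand S -> epsilon
step 6: stack=$ S G false else  input=else false int false false int $  — match else
step 7: stack=$ S G false  input=false int false false int $  — match false
step 8: stack=$ S G  input=int false false int $  — expand G -> B false G
step 9: stack=$ S G false B  input=int false false int $  — expand B -> int int
step 10: stack=$ S G false int int  input=int false false int $  — match int
step 11: stack=$ S G false int  input=false false int $  — error: top is terminal int but lookahead is false

false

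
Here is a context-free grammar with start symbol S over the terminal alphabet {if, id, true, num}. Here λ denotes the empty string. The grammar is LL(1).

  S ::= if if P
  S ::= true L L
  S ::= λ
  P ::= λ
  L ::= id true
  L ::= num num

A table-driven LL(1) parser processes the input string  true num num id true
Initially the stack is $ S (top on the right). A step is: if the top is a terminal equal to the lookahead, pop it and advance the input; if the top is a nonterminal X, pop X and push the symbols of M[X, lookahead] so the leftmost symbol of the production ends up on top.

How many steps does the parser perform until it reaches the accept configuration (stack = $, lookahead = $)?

8

step 1: stack=$ S  input=true num num id true $  — expand S ::= true L L
step 2: stack=$ L L true  input=true num num id true $  — match true
step 3: stack=$ L L  input=num num id true $  — expand L ::= num num
step 4: stack=$ L num num  input=num num id true $  — match num
step 5: stack=$ L num  input=num id true $  — match num
step 6: stack=$ L  input=id true $  — expand L ::= id true
step 7: stack=$ true id  input=id true $  — match id
step 8: stack=$ true  input=true $  — match true
Accept reached after 8 steps.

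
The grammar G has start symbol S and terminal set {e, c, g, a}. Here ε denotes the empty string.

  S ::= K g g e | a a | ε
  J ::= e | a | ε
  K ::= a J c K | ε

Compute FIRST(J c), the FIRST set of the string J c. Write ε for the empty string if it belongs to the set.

FIRST(J) = {ε, a, e}
FIRST(K) = {ε, a}
FIRST(S) = {ε, a, g}  (via K g g e)
FIRST(J c): take FIRST of each symbol in turn, carrying on past any symbol whose FIRST contains ε; result {a, c, e}.

{a, c, e}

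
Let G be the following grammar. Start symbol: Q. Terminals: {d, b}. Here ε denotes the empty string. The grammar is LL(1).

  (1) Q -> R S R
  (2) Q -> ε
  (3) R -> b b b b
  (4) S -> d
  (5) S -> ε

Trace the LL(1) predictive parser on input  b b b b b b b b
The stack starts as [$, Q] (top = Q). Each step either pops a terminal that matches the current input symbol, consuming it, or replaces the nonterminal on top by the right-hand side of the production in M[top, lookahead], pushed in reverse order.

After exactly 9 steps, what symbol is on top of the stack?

b

     Stack          Input              Action
  1  $ Q            b b b b b b b b $  expand Q -> R S R
  2  $ R S R        b b b b b b b b $  expand R -> b b b b
  3  $ R S b b b b  b b b b b b b b $  match b
  4  $ R S b b b    b b b b b b b $    match b
  5  $ R S b b      b b b b b b $      match b
  6  $ R S b        b b b b b $        match b
  7  $ R S          b b b b $          expand S -> ε
  8  $ R            b b b b $          expand R -> b b b b
  9  $ b b b b      b b b b $          match b
Stack after step 9: $ b b b (top = b).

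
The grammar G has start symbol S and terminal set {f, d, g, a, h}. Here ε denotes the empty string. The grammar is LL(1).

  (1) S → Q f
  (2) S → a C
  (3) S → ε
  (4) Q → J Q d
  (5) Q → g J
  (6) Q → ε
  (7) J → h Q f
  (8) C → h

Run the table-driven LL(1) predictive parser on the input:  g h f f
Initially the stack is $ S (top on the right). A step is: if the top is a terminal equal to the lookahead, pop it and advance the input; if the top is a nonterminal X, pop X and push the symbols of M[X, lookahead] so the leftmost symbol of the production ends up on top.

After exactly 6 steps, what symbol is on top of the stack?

f

step 1: stack=$ S  input=g h f f $  — expand S → Q f
step 2: stack=$ f Q  input=g h f f $  — expand Q → g J
step 3: stack=$ f J g  input=g h f f $  — match g
step 4: stack=$ f J  input=h f f $  — expand J → h Q f
step 5: stack=$ f f Q h  input=h f f $  — match h
step 6: stack=$ f f Q  input=f f $  — expand Q → ε
Stack after step 6: $ f f (top = f).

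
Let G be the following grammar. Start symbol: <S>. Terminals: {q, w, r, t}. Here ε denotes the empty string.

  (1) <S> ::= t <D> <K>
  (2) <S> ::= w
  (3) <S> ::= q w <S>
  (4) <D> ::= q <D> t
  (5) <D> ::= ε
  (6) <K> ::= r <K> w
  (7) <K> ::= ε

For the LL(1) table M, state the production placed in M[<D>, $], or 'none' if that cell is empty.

<D> ::= ε

FIRST(<S>): from <S>::=t <D> <K> we get {t}; from <S>::=w we get {w}; from <S>::=q w <S> we get {q}. So FIRST(<S>) = {q, t, w}.
FIRST(<D>): from <D>::=q <D> t we get {q}; from <D>::=ε we get {ε}. So FIRST(<D>) = {ε, q}.
FIRST(<K>): from <K>::=r <K> w we get {r}; from <K>::=ε we get {ε}. So FIRST(<K>) = {ε, r}.
FOLLOW(<S>) includes $ since <S> is the start symbol.
FOLLOW(<S>): in <S>::=q w <S>, the suffix after <S> is empty (adds nothing new). Thus FOLLOW(<S>) = {$}.
FOLLOW(<D>): in <S>::=t <D> <K>, <D> is followed by <K> with FIRST {ε, r}; in <S>::=t <D> <K>, the suffix after <D> is nullable, so FOLLOW(<D>) ⊇ FOLLOW(<S>) = {$}; in <D>::=q <D> t, <D> is followed by t with FIRST {t}. Thus FOLLOW(<D>) = {$, r, t}.
For <D> ::= q <D> t: FIRST(q <D> t) = {q}, so it goes in M[<D>, t] for t ∈ {q}.
For <D> ::= ε: FIRST(ε) = {ε}, so it goes in M[<D>, t] for t ∈ {}; since ε ∈ FIRST, also for every t ∈ FOLLOW(<D>) = {$, r, t}.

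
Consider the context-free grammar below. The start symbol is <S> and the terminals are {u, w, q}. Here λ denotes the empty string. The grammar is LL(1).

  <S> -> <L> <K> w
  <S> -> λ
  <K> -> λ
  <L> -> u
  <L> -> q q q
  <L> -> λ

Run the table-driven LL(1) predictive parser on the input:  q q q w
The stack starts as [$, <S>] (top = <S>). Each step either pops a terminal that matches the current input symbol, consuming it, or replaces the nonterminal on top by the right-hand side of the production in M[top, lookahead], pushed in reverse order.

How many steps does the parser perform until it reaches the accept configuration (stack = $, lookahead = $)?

step 1: stack=$ <S>  input=q q q w $  — expand <S> -> <L> <K> w
step 2: stack=$ w <K> <L>  input=q q q w $  — expand <L> -> q q q
step 3: stack=$ w <K> q q q  input=q q q w $  — match q
step 4: stack=$ w <K> q q  input=q q w $  — match q
step 5: stack=$ w <K> q  input=q w $  — match q
step 6: stack=$ w <K>  input=w $  — expand <K> -> λ
step 7: stack=$ w  input=w $  — match w
Accept reached after 7 steps.

7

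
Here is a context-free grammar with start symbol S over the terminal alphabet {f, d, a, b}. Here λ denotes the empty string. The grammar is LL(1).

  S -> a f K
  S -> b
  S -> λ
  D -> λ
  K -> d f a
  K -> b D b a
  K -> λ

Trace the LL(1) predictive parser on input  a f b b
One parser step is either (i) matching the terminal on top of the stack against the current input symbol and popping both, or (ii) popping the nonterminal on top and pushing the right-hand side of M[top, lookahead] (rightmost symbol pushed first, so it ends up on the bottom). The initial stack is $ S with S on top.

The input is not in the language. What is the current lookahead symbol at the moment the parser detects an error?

     Stack      Input      Action
  1  $ S        a f b b $  expand S -> a f K
  2  $ K f a    a f b b $  match a
  3  $ K f      f b b $    match f
  4  $ K        b b $      expand K -> b D b a
  5  $ a b D b  b b $      match b
  6  $ a b D    b $        expand D -> λ
  7  $ a b      b $        match b
  8  $ a        $          error: top is terminal a but lookahead is $

$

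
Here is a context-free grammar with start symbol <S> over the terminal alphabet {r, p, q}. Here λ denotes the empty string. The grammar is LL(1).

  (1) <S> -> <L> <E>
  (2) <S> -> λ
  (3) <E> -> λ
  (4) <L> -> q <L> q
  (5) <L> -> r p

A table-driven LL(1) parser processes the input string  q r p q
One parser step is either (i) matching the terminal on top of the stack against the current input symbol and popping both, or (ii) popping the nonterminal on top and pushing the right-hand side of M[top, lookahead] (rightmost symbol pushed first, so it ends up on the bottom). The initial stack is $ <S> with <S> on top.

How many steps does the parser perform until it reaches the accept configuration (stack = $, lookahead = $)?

step 1: stack=$ <S>  input=q r p q $  — expand <S> -> <L> <E>
step 2: stack=$ <E> <L>  input=q r p q $  — expand <L> -> q <L> q
step 3: stack=$ <E> q <L> q  input=q r p q $  — match q
step 4: stack=$ <E> q <L>  input=r p q $  — expand <L> -> r p
step 5: stack=$ <E> q p r  input=r p q $  — match r
step 6: stack=$ <E> q p  input=p q $  — match p
step 7: stack=$ <E> q  input=q $  — match q
step 8: stack=$ <E>  input=$  — expand <E> -> λ
Accept reached after 8 steps.

8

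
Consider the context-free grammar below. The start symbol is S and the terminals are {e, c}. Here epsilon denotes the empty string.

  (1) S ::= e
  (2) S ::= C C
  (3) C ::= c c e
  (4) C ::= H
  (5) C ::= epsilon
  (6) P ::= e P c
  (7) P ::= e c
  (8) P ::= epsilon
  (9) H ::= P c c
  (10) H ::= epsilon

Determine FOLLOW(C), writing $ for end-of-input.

{$, c, e}

FIRST(P): from P::=e P c we get {e}; from P::=e c we get {e}; from P::=epsilon we get {epsilon}. So FIRST(P) = {epsilon, e}.
FIRST(H): from H::=P c c we get {c, e}; from H::=epsilon we get {epsilon}. So FIRST(H) = {epsilon, c, e}.
FIRST(C): from C::=c c e we get {c}; from C::=H we get {epsilon, c, e}; from C::=epsilon we get {epsilon}. So FIRST(C) = {epsilon, c, e}.
FIRST(S): from S::=e we get {e}; from S::=C C we get {epsilon, c, e}. So FIRST(S) = {epsilon, c, e}.
FOLLOW(S) includes $ since S is the start symbol.
FOLLOW(S): S appears on no right-hand side. Thus FOLLOW(S) = {$}.
FOLLOW(C): in S::=C C (occurrence 1), C is followed by C with FIRST {epsilon, c, e}; in S::=C C (occurrence 1), the suffix after C is nullable, so FOLLOW(C) ⊇ FOLLOW(S) = {$}; in S::=C C (occurrence 2), the suffix after C is empty, so FOLLOW(C) ⊇ FOLLOW(S) = {$}. Thus FOLLOW(C) = {$, c, e}.
FOLLOW(P): in P::=e P c, P is followed by c with FIRST {c}; in H::=P c c, P is followed by c c with FIRST {c}. Thus FOLLOW(P) = {c}.
FOLLOW(H): in C::=H, the suffix after H is empty, so FOLLOW(H) ⊇ FOLLOW(C) = {$, c, e}. Thus FOLLOW(H) = {$, c, e}.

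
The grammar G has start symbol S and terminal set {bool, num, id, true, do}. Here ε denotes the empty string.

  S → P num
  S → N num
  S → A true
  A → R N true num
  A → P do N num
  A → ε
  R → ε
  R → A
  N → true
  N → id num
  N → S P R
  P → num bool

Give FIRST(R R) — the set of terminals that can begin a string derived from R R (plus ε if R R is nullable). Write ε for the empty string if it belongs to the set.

{ε, id, num, true}

FIRST(P) = {num}
FIRST(S) = {id, num, true}  (via P num, N num, A true)
FIRST(N) = {id, num, true}  (via S P R)
FIRST(A) = {ε, id, num, true}  (via R N true num, P do N num)
FIRST(R) = {ε, id, num, true}  (via A)
FIRST(R R): take FIRST of each symbol in turn, carrying on past any symbol whose FIRST contains ε; result {ε, id, num, true}.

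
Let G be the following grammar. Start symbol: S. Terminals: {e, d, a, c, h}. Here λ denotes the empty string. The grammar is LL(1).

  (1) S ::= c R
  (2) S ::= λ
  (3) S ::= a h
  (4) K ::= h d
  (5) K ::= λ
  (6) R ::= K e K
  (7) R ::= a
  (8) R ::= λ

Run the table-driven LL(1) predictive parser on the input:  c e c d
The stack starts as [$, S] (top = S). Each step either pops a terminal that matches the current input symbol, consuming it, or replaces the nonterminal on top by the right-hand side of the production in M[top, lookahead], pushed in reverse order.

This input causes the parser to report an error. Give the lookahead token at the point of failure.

c

     Stack    Input      Action
  1  $ S      c e c d $  expand S ::= c R
  2  $ R c    c e c d $  match c
  3  $ R      e c d $    expand R ::= K e K
  4  $ K e K  e c d $    expand K ::= λ
  5  $ K e    e c d $    match e
  6  $ K      c d $      error: M[K, c] is empty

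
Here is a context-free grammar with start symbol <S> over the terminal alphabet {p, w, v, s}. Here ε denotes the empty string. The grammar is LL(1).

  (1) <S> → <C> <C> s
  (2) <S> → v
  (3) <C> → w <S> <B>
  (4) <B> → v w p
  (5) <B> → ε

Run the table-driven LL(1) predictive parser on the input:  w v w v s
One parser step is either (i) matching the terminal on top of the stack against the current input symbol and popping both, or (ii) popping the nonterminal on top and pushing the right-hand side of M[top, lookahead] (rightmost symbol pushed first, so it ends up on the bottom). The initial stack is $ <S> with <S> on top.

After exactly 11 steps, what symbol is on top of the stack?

s

step 1: stack=$ <S>  input=w v w v s $  — expand <S> → <C> <C> s
step 2: stack=$ s <C> <C>  input=w v w v s $  — expand <C> → w <S> <B>
step 3: stack=$ s <C> <B> <S> w  input=w v w v s $  — match w
step 4: stack=$ s <C> <B> <S>  input=v w v s $  — expand <S> → v
step 5: stack=$ s <C> <B> v  input=v w v s $  — match v
step 6: stack=$ s <C> <B>  input=w v s $  — expand <B> → ε
step 7: stack=$ s <C>  input=w v s $  — expand <C> → w <S> <B>
step 8: stack=$ s <B> <S> w  input=w v s $  — match w
step 9: stack=$ s <B> <S>  input=v s $  — expand <S> → v
step 10: stack=$ s <B> v  input=v s $  — match v
step 11: stack=$ s <B>  input=s $  — expand <B> → ε
Stack after step 11: $ s (top = s).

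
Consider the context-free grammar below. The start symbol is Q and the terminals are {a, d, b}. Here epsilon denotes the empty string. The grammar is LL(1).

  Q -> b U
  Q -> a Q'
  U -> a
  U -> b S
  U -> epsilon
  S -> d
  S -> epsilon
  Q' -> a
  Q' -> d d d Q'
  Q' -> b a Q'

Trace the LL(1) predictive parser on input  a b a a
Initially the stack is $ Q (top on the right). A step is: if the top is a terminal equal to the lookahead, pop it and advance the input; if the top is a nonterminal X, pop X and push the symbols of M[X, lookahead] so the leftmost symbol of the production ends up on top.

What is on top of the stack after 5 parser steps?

Q'

step 1: stack=$ Q  input=a b a a $  — expand Q -> a Q'
step 2: stack=$ Q' a  input=a b a a $  — match a
step 3: stack=$ Q'  input=b a a $  — expand Q' -> b a Q'
step 4: stack=$ Q' a b  input=b a a $  — match b
step 5: stack=$ Q' a  input=a a $  — match a
Stack after step 5: $ Q' (top = Q').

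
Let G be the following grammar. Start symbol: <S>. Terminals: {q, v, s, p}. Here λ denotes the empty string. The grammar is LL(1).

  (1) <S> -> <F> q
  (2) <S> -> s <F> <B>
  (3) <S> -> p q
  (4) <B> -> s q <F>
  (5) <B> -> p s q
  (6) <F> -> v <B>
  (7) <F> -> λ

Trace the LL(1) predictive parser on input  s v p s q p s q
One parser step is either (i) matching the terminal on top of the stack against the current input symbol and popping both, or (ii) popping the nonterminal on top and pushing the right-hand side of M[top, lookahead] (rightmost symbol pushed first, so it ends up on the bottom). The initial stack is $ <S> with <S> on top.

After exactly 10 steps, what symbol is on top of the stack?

step 1: stack=$ <S>  input=s v p s q p s q $  — expand <S> -> s <F> <B>
step 2: stack=$ <B> <F> s  input=s v p s q p s q $  — match s
step 3: stack=$ <B> <F>  input=v p s q p s q $  — expand <F> -> v <B>
step 4: stack=$ <B> <B> v  input=v p s q p s q $  — match v
step 5: stack=$ <B> <B>  input=p s q p s q $  — expand <B> -> p s q
step 6: stack=$ <B> q s p  input=p s q p s q $  — match p
step 7: stack=$ <B> q s  input=s q p s q $  — match s
step 8: stack=$ <B> q  input=q p s q $  — match q
step 9: stack=$ <B>  input=p s q $  — expand <B> -> p s q
step 10: stack=$ q s p  input=p s q $  — match p
Stack after step 10: $ q s (top = s).

s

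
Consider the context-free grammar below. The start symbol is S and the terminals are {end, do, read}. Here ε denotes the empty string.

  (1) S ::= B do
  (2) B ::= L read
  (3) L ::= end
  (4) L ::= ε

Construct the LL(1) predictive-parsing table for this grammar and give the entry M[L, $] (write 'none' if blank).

none

FIRST(L): from L::=end we get {end}; from L::=ε we get {ε}. So FIRST(L) = {ε, end}.
FIRST(B): from B::=L read we get {end, read}. So FIRST(B) = {end, read}.
FIRST(S): from S::=B do we get {end, read}. So FIRST(S) = {end, read}.
FOLLOW(S) includes $ since S is the start symbol.
FOLLOW(L): in B::=L read, L is followed by read with FIRST {read}. Thus FOLLOW(L) = {read}.
For L ::= end: FIRST(end) = {end}, so it goes in M[L, t] for t ∈ {end}.
For L ::= ε: FIRST(ε) = {ε}, so it goes in M[L, t] for t ∈ {}; since ε ∈ FIRST, also for every t ∈ FOLLOW(L) = {read}.
None of these place a production in M[L, $].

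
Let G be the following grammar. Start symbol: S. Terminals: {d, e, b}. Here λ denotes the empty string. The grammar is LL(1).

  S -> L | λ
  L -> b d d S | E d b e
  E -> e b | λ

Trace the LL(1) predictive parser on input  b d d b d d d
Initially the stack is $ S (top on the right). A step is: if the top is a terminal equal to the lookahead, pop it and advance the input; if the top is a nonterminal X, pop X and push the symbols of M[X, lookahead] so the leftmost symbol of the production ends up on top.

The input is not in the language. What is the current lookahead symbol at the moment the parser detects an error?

$

      Stack      Input            Action
   1  $ S        b d d b d d d $  expand S -> L
   2  $ L        b d d b d d d $  expand L -> b d d S
   3  $ S d d b  b d d b d d d $  match b
   4  $ S d d    d d b d d d $    match d
   5  $ S d      d b d d d $      match d
   6  $ S        b d d d $        expand S -> L
   7  $ L        b d d d $        expand L -> b d d S
   8  $ S d d b  b d d d $        match b
   9  $ S d d    d d d $          match d
  10  $ S d      d d $            match d
  11  $ S        d $              expand S -> L
  12  $ L        d $              expand L -> E d b e
  13  $ e b d E  d $              expand E -> λ
  14  $ e b d    d $              match d
  15  $ e b      $                error: top is terminal b but lookahead is $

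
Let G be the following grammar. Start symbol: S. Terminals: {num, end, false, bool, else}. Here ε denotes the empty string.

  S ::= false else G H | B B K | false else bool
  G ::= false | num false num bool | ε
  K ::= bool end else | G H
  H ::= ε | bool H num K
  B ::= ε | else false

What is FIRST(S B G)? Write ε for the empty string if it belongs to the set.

FIRST(G) = {ε, false, num}
FIRST(H) = {ε, bool}
FIRST(B) = {ε, else}
FIRST(K) = {ε, bool, false, num}  (via G H)
FIRST(S) = {ε, bool, else, false, num}  (via B B K)
FIRST(S B G): take FIRST of each symbol in turn, carrying on past any symbol whose FIRST contains ε; result {ε, bool, else, false, num}.

{ε, bool, else, false, num}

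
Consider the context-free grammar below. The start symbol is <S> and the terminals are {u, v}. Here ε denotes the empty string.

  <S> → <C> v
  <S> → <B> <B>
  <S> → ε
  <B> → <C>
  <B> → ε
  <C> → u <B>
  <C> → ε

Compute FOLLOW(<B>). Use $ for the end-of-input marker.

FIRST(<C>) = {ε, u}
FIRST(<B>) = {ε, u}  (via <C>)
FIRST(<S>) = {ε, u, v}  (via <C> v, <B> <B>)
FOLLOW(<S>) includes $ since <S> is the start symbol.
FOLLOW(<S>): <S> appears on no right-hand side. Thus FOLLOW(<S>) = {$}.
FOLLOW(<B>): in <S>→<B> <B> (occurrence 1), <B> is followed by <B> with FIRST {ε, u}; in <S>→<B> <B> (occurrence 1), the suffix after <B> is nullable, so FOLLOW(<B>) ⊇ FOLLOW(<S>) = {$}; in <S>→<B> <B> (occurrence 2), the suffix after <B> is empty, so FOLLOW(<B>) ⊇ FOLLOW(<S>) = {$}; in <C>→u <B>, the suffix after <B> is empty, so FOLLOW(<B>) ⊇ FOLLOW(<C>) = {$, u, v}. Thus FOLLOW(<B>) = {$, u, v}.
FOLLOW(<C>): in <S>→<C> v, <C> is followed by v with FIRST {v}; in <B>→<C>, the suffix after <C> is empty, so FOLLOW(<C>) ⊇ FOLLOW(<B>) = {$, u, v}. Thus FOLLOW(<C>) = {$, u, v}.

{$, u, v}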